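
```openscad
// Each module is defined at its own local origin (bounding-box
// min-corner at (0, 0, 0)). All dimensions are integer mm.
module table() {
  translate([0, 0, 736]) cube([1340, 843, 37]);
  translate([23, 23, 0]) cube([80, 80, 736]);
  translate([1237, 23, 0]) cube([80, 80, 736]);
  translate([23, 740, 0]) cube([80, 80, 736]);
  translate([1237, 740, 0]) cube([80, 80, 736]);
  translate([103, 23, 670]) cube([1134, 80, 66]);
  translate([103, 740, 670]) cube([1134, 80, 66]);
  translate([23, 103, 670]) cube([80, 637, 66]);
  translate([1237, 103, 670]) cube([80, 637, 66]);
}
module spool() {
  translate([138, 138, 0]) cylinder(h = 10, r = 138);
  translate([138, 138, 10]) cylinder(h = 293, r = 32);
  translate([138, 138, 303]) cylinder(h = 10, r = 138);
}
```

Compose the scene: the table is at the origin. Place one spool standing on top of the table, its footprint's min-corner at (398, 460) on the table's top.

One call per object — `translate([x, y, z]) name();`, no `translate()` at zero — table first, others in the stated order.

table();
translate([398, 460, 773]) spool();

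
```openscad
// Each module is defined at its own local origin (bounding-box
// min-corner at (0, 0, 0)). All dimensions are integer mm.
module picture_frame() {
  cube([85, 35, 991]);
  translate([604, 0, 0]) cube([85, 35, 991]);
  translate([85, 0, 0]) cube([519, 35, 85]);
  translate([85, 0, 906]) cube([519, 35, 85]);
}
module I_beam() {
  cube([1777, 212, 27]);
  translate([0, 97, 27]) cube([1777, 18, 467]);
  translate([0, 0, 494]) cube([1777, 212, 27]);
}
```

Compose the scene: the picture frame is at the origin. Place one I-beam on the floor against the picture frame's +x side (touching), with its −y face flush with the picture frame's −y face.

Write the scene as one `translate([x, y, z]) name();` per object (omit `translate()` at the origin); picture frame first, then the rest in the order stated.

picture_frame();
translate([689, 0, 0]) I_beam();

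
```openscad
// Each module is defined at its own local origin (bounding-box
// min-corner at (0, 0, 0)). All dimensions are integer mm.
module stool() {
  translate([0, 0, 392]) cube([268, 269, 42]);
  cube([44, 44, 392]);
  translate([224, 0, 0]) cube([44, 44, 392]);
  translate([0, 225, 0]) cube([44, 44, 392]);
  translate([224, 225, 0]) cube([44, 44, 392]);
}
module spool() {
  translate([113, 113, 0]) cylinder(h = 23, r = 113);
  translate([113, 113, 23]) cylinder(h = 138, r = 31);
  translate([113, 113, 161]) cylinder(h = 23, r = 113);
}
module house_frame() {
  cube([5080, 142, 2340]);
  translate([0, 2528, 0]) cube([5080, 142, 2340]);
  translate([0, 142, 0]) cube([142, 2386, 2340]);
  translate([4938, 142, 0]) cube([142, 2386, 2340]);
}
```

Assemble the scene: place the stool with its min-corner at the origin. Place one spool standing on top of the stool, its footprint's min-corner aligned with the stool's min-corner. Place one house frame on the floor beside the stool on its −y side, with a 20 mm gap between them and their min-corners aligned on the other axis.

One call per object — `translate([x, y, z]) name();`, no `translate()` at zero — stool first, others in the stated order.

stool();
translate([0, 0, 434]) spool();
translate([0, -2690, 0]) house_frame();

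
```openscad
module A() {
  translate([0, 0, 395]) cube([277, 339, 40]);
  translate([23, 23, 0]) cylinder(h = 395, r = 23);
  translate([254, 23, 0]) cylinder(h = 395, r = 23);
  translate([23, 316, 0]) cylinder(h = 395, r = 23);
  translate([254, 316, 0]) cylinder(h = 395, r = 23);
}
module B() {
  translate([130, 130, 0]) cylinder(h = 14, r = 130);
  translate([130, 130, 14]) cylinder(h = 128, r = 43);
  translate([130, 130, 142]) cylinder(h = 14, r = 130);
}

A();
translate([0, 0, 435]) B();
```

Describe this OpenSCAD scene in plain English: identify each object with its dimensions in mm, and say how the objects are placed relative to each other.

A is a four-legged stool. The seat is 277×339 mm, 40 mm thick, top at z = 435 mm. It stands on four round legs, each 46 mm in diameter, from z = 0 to the seat underside, each leg's axis is inset half a diameter from the nearest pair of seat edges (so the leg's bounding box is flush with the corner).

B is a spool: two coaxial disc flanges of radius 130 mm and thickness 14 mm, joined by a core cylinder of radius 43 mm and height 128 mm. The lower flange rests on z = 0 and the three cylinders share a vertical axis.

The spool is on top of the stool.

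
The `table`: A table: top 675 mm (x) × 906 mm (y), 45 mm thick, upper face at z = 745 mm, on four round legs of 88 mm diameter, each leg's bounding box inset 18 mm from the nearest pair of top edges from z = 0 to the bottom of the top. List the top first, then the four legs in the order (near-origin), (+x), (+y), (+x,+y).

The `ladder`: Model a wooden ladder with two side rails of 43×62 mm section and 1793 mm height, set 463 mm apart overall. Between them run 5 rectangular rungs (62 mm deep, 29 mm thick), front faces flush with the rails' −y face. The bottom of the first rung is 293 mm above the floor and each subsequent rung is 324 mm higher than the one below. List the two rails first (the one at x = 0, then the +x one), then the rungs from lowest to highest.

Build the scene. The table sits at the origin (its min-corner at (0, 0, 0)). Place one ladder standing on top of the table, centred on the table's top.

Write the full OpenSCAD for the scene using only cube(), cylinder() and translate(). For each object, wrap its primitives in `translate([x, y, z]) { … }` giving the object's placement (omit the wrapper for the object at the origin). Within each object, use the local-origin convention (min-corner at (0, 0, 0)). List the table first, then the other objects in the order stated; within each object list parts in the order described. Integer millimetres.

translate([0, 0, 700]) cube([675, 906, 45]);
translate([62, 62, 0]) cylinder(h = 700, r = 44);
translate([613, 62, 0]) cylinder(h = 700, r = 44);
translate([62, 844, 0]) cylinder(h = 700, r = 44);
translate([613, 844, 0]) cylinder(h = 700, r = 44);
translate([106, 422, 745]) {
  cube([43, 62, 1793]);
  translate([420, 0, 0]) cube([43, 62, 1793]);
  translate([43, 0, 293]) cube([377, 62, 29]);
  translate([43, 0, 617]) cube([377, 62, 29]);
  translate([43, 0, 941]) cube([377, 62, 29]);
  translate([43, 0, 1265]) cube([377, 62, 29]);
  translate([43, 0, 1589]) cube([377, 62, 29]);
}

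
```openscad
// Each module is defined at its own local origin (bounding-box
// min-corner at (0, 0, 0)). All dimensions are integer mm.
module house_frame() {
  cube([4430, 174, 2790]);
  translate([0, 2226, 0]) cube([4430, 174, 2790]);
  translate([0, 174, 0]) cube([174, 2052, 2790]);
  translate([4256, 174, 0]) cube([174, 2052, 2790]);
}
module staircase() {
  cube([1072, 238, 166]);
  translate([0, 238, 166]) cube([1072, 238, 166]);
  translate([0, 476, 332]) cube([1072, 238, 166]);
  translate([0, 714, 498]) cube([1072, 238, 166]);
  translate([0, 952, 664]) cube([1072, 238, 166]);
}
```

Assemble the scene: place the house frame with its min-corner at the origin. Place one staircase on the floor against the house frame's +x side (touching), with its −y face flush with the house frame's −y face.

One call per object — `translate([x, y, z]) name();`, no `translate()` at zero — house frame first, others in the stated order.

house_frame();
translate([4430, 0, 0]) staircase();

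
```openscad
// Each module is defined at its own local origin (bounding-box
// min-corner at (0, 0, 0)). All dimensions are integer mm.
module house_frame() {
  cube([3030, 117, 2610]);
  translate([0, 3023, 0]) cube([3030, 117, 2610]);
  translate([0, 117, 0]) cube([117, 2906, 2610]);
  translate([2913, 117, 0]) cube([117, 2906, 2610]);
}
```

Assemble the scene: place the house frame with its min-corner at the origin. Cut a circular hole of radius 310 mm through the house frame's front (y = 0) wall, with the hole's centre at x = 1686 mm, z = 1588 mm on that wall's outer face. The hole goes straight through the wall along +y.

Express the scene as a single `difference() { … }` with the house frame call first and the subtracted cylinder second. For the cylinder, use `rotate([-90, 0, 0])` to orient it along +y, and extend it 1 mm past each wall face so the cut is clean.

difference() {
  house_frame();
  translate([1686, -1, 1588]) rotate([-90, 0, 0]) cylinder(h = 119, r = 310);
}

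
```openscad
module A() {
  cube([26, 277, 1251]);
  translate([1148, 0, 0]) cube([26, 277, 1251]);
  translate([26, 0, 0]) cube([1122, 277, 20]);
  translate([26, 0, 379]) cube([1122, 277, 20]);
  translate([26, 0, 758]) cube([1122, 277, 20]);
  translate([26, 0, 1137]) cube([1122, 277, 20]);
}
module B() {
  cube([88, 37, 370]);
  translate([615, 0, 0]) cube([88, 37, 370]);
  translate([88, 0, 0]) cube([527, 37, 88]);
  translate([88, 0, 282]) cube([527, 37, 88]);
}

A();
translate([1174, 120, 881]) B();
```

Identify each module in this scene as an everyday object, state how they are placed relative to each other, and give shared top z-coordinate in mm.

Both tops at z = 1251 mm.

A is a bookshelf. B is a picture frame. The picture frame is beside the bookshelf with their tops flush at z = 1251. The shared top z-coordinate is 1251 mm.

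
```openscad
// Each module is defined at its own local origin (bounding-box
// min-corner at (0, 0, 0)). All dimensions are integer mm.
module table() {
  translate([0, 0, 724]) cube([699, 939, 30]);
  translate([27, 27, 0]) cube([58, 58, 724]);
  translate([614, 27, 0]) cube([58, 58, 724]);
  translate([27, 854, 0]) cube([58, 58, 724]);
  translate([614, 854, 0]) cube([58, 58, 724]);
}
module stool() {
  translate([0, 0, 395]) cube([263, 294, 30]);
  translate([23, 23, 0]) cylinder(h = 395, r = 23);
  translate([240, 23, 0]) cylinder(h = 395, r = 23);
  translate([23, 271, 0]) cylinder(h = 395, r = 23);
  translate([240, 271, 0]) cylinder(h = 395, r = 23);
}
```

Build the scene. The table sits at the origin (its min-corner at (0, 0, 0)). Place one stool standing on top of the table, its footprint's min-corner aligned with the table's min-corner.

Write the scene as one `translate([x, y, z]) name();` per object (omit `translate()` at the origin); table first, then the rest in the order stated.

table();
translate([0, 0, 754]) stool();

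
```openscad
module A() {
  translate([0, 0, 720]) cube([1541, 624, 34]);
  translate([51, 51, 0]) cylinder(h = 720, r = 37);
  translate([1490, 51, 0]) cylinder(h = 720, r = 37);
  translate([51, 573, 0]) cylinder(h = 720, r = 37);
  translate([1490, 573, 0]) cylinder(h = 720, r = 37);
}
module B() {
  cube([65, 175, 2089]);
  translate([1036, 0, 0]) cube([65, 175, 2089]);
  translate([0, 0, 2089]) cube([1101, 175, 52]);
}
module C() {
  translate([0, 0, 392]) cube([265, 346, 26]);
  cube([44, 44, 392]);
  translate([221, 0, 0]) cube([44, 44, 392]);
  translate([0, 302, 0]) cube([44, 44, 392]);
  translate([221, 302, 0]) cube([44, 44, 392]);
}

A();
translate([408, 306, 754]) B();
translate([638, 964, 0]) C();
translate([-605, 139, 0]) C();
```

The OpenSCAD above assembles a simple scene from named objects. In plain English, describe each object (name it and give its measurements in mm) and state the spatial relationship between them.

A is a rectangular dining table. The top is 1541×624×34 mm with its upper surface at z = 754 mm. It stands on four round legs of 74 mm diameter, each leg's bounding box inset 14 mm from the nearest pair of top edges, running from the floor to the underside of the top.

B is a door frame. The clear opening is 971 mm wide and 2089 mm high. Two 65 mm wide jambs, 175 mm deep, stand either side of the opening from the floor to the top of the opening. A 52 mm thick head sits across the top of both jambs, spanning the full outside width of the frame.

C is a four-legged stool. The seat is a 265×346×26 mm slab whose top surface is at z = 418 mm; four square legs, each 44×44 mm in cross-section, run from the floor (z = 0) to the underside of the seat, each flush with a corner of the seat.

The door frame is on top of the table. Two stools sit around the table at the +y, −x sides.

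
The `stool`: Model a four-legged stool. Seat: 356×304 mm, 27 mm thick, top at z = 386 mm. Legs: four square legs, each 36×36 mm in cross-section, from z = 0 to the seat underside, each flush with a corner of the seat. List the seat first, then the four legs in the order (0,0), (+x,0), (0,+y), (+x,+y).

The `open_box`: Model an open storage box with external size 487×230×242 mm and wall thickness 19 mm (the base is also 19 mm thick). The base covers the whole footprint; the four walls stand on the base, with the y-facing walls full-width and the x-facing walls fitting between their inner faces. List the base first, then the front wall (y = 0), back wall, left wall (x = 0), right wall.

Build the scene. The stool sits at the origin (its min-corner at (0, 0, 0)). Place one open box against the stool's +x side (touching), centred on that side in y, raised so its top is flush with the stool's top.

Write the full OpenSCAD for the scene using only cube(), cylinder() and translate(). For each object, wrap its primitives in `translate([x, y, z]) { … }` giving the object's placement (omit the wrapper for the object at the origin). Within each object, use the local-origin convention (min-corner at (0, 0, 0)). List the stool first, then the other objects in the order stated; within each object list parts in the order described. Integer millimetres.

translate([0, 0, 359]) cube([356, 304, 27]);
cube([36, 36, 359]);
translate([320, 0, 0]) cube([36, 36, 359]);
translate([0, 268, 0]) cube([36, 36, 359]);
translate([320, 268, 0]) cube([36, 36, 359]);
translate([356, 37, 144]) {
  cube([487, 230, 19]);
  translate([0, 0, 19]) cube([487, 19, 223]);
  translate([0, 211, 19]) cube([487, 19, 223]);
  translate([0, 19, 19]) cube([19, 192, 223]);
  translate([468, 19, 19]) cube([19, 192, 223]);
}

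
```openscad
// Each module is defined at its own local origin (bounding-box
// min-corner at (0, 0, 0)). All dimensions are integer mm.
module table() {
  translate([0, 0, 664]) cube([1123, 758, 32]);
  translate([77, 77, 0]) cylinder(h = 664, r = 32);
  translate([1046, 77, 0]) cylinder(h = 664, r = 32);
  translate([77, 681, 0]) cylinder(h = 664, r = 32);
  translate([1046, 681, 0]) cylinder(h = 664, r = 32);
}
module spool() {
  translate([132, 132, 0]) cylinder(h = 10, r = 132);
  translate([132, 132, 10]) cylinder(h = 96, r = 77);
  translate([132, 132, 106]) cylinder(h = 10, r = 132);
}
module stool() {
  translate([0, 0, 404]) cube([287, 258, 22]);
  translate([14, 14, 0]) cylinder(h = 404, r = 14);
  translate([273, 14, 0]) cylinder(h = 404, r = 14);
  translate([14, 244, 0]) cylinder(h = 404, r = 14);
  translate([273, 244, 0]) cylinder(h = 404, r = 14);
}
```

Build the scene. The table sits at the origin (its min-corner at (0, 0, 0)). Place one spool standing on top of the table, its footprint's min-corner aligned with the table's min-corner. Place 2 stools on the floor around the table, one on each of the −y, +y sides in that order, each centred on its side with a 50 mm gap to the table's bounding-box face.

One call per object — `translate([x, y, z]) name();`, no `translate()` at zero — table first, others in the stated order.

table();
translate([0, 0, 696]) spool();
translate([418, -308, 0]) stool();
translate([418, 808, 0]) stool();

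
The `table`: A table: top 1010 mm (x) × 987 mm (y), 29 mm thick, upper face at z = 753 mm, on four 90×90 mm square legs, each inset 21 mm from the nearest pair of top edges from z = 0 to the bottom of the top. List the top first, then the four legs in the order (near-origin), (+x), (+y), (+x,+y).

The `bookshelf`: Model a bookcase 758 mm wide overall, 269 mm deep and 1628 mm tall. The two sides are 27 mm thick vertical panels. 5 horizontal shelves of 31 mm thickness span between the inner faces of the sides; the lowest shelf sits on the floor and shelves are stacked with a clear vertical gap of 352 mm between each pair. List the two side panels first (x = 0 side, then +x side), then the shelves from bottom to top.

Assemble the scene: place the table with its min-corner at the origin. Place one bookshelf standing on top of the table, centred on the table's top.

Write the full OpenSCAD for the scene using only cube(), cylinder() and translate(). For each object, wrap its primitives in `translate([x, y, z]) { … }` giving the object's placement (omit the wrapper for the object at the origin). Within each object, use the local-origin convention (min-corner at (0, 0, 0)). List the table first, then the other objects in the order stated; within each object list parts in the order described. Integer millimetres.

translate([0, 0, 724]) cube([1010, 987, 29]);
translate([21, 21, 0]) cube([90, 90, 724]);
translate([899, 21, 0]) cube([90, 90, 724]);
translate([21, 876, 0]) cube([90, 90, 724]);
translate([899, 876, 0]) cube([90, 90, 724]);
translate([126, 359, 753]) {
  cube([27, 269, 1628]);
  translate([731, 0, 0]) cube([27, 269, 1628]);
  translate([27, 0, 0]) cube([704, 269, 31]);
  translate([27, 0, 383]) cube([704, 269, 31]);
  translate([27, 0, 766]) cube([704, 269, 31]);
  translate([27, 0, 1149]) cube([704, 269, 31]);
  translate([27, 0, 1532]) cube([704, 269, 31]);
}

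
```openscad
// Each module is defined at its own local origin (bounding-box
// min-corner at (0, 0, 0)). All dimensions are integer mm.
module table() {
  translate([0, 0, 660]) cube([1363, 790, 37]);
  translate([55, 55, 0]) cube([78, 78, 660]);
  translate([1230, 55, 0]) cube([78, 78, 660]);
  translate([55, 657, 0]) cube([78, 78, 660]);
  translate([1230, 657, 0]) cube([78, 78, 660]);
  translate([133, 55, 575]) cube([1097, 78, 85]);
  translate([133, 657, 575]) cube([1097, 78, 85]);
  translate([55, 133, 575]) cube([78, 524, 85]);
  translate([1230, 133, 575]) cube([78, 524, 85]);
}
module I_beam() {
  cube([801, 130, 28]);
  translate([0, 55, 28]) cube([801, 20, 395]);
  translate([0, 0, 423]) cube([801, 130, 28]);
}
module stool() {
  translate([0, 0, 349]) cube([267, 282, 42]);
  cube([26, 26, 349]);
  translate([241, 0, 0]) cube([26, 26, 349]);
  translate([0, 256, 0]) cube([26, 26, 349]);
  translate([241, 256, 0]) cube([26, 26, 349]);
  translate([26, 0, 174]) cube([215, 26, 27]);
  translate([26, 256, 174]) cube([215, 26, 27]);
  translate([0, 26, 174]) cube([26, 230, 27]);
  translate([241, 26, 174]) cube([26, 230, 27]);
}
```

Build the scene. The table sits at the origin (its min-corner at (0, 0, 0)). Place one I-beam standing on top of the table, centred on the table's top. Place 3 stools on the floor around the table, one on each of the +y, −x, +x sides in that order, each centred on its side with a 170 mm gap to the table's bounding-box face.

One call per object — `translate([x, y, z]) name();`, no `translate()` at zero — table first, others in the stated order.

table();
translate([281, 330, 697]) I_beam();
translate([548, 960, 0]) stool();
translate([-437, 254, 0]) stool();
translate([1533, 254, 0]) stool();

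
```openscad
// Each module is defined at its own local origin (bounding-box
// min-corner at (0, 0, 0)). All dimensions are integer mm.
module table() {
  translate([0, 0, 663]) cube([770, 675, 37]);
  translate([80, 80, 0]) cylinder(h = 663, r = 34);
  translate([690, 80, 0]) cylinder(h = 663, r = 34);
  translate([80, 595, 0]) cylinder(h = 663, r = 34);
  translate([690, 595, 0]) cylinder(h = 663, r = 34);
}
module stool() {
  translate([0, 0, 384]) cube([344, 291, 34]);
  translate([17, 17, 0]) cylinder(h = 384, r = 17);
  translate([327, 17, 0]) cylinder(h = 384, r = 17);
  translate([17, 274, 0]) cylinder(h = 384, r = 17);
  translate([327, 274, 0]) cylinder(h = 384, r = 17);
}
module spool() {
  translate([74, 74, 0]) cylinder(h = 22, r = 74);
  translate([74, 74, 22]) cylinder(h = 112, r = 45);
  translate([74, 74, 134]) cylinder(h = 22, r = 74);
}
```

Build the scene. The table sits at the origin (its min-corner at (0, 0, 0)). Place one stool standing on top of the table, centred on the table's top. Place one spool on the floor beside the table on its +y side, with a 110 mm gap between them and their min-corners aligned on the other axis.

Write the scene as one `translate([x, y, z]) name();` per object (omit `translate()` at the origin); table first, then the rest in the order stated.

table();
translate([213, 192, 700]) stool();
translate([0, 785, 0]) spool();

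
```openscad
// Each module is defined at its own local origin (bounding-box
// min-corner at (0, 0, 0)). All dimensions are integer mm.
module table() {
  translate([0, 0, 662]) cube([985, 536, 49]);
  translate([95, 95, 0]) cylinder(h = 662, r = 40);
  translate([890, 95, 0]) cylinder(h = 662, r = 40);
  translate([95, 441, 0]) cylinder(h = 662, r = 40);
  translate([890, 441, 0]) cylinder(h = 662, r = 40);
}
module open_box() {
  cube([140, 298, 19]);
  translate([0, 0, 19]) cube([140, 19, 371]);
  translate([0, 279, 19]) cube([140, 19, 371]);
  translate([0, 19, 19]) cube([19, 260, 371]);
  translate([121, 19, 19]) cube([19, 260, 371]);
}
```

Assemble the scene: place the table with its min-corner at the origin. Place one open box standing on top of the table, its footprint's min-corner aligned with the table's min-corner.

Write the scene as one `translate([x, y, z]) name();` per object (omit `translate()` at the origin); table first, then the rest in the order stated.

table();
translate([0, 0, 711]) open_box();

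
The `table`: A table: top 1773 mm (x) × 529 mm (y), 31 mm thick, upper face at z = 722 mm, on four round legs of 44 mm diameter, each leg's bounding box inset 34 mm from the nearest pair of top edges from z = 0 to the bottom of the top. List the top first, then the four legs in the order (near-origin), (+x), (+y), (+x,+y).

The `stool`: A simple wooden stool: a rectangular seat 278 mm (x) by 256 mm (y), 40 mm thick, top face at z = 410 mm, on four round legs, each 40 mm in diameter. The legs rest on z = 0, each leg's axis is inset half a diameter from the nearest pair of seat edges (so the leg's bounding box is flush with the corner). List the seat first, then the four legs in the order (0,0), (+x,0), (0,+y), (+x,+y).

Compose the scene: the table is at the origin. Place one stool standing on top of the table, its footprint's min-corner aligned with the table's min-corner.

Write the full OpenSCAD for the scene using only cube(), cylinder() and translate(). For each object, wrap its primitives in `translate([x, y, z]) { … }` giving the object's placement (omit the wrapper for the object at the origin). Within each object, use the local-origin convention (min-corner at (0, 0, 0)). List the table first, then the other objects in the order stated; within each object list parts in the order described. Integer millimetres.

translate([0, 0, 691]) cube([1773, 529, 31]);
translate([56, 56, 0]) cylinder(h = 691, r = 22);
translate([1717, 56, 0]) cylinder(h = 691, r = 22);
translate([56, 473, 0]) cylinder(h = 691, r = 22);
translate([1717, 473, 0]) cylinder(h = 691, r = 22);
translate([0, 0, 722]) {
  translate([0, 0, 370]) cube([278, 256, 40]);
  translate([20, 20, 0]) cylinder(h = 370, r = 20);
  translate([258, 20, 0]) cylinder(h = 370, r = 20);
  translate([20, 236, 0]) cylinder(h = 370, r = 20);
  translate([258, 236, 0]) cylinder(h = 370, r = 20);
}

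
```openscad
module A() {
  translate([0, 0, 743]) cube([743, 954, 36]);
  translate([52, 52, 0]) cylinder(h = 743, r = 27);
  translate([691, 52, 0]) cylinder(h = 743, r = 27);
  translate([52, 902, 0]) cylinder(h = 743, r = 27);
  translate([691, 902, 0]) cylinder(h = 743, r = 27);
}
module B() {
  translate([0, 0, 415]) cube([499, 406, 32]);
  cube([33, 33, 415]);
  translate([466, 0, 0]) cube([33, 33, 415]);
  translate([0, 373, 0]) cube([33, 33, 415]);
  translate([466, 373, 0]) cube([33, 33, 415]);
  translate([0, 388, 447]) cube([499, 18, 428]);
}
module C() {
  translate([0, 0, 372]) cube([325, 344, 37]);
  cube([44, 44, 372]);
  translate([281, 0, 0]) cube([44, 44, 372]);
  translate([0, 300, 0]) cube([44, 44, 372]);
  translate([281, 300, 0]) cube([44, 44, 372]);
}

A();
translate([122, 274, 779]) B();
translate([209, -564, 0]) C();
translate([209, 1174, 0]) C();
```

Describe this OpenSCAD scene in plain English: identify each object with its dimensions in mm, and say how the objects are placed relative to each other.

A is a table with a 743×954 mm rectangular top, 36 mm thick, top surface at z = 779 mm, supported by four round legs of 54 mm diameter, each leg's bounding box inset 25 mm from the nearest pair of top edges, running from the floor.

B is a chair: 499×406 mm seat, 32 mm thick, top at z = 447 mm, on four 33 mm square corner legs flush with the seat edges. A 18 mm thick backrest slab spans the full seat width, extending 428 mm above the seat top, its back face flush with the seat's +y edge.

C is a simple wooden stool: a rectangular seat 325 mm (x) by 344 mm (y), 37 mm thick, top face at z = 409 mm, on four square legs, each 44×44 mm in cross-section. The legs rest on z = 0, each flush with a corner of the seat.

The chair is on top of the table, centred. Two stools sit around the table at the −y, +y sides.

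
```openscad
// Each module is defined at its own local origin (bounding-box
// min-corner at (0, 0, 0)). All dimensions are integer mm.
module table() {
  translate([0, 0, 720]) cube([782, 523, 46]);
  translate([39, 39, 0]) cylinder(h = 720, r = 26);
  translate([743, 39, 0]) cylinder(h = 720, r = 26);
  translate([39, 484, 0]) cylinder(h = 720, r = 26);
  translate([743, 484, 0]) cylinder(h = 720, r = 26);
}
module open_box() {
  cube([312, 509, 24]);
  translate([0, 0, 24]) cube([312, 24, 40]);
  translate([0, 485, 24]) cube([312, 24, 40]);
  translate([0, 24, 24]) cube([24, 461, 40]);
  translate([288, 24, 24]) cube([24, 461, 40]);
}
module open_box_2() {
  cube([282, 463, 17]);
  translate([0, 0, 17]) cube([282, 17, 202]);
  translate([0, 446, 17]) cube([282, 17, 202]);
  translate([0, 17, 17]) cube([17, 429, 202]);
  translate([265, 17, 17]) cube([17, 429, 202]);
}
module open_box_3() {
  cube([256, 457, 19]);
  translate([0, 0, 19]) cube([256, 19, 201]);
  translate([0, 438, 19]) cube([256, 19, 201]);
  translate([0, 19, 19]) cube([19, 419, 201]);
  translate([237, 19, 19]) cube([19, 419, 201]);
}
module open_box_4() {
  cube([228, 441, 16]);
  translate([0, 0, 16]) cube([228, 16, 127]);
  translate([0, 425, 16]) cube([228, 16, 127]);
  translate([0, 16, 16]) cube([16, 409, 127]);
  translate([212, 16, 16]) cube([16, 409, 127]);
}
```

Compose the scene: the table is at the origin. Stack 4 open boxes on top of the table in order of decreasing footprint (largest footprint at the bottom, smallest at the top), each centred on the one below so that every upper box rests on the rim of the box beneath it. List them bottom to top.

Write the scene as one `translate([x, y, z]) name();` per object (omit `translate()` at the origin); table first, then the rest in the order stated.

table();
translate([235, 7, 766]) open_box();
translate([250, 30, 830]) open_box_2();
translate([263, 33, 1049]) open_box_3();
translate([277, 41, 1269]) open_box_4();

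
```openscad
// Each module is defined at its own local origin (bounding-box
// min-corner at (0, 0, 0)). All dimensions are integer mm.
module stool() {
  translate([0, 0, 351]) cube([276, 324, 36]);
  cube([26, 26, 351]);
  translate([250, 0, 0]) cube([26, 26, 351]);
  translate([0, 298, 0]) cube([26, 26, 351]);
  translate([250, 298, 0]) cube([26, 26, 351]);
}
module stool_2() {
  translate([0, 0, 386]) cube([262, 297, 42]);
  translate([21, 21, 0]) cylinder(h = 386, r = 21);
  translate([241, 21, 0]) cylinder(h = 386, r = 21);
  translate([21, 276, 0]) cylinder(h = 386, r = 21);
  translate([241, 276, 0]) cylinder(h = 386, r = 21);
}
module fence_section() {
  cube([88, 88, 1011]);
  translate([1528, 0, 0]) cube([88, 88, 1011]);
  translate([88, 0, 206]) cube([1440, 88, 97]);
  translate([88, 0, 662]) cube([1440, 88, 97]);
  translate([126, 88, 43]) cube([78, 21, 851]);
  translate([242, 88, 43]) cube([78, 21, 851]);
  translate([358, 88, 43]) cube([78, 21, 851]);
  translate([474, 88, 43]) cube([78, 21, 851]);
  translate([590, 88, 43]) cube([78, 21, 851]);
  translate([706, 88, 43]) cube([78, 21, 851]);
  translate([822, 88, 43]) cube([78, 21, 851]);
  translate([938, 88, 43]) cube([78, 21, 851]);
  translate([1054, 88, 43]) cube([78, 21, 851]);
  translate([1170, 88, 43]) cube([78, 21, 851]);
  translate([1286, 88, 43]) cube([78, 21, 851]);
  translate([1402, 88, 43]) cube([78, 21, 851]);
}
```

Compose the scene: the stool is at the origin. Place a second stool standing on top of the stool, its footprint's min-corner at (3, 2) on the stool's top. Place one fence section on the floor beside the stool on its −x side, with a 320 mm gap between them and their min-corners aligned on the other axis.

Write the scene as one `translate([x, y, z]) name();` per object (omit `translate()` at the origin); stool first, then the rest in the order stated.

stool();
translate([3, 2, 387]) stool_2();
translate([-1936, 0, 0]) fence_section();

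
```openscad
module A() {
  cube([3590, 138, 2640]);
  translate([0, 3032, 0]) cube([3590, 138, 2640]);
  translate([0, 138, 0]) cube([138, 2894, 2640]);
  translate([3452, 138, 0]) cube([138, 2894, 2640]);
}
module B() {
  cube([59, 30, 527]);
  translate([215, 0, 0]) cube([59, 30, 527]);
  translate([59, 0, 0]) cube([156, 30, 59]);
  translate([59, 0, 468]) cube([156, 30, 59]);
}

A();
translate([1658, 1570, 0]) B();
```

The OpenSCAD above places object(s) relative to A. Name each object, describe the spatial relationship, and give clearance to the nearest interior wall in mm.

A is a house frame. B is a picture frame. The picture frame sits inside the house frame, centred. The clearance to the nearest interior wall is 1432 mm.

Clearances: x = 1520, y = 1432; minimum 1432 mm.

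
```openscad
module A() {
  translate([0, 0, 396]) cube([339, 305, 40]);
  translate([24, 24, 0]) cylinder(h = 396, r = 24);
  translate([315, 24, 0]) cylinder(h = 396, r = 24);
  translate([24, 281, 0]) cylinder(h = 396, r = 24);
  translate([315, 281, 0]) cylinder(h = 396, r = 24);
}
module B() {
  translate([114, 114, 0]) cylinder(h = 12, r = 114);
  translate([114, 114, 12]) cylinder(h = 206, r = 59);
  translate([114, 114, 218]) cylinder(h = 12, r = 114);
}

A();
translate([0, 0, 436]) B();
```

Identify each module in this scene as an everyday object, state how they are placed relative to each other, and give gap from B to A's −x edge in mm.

The spool's min-x is at 0; the stool's min-x is 0; gap = 0 mm.

A is a stool. B is a spool. The spool is on top of the stool. The gap from the spool to the stool's −x edge is 0 mm.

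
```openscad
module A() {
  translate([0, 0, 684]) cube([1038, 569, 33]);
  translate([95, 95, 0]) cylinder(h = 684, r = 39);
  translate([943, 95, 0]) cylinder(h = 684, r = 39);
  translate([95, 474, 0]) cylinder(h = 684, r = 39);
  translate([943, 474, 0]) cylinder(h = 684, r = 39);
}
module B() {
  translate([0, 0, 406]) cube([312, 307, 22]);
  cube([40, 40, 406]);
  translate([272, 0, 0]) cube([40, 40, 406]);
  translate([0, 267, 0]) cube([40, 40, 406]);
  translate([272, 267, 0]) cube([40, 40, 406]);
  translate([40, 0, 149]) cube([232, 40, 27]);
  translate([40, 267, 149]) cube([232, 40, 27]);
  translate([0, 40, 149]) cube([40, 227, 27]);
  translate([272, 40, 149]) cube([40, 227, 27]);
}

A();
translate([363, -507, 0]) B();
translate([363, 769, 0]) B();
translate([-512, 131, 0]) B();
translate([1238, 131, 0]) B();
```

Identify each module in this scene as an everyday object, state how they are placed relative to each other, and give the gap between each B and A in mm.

A is a table. B is a stool. Four stools sit around the table at the −y, +y, −x, +x sides. The gap between each stool and the table is 200 mm.

Each stool's nearest face is 200 mm from the table's bounding box.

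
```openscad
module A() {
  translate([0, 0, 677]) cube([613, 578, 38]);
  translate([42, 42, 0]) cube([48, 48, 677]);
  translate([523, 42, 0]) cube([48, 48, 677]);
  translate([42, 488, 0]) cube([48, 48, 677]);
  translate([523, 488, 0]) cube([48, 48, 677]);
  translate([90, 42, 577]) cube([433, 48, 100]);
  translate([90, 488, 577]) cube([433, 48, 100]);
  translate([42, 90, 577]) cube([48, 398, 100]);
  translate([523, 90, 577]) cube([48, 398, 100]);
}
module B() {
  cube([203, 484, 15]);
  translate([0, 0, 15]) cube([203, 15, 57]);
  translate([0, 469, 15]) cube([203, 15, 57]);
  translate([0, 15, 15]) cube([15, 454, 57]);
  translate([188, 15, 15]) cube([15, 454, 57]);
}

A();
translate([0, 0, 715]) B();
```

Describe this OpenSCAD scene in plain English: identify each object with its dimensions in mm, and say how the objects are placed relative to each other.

A is a table: top 613 mm (x) × 578 mm (y), 38 mm thick, upper face at z = 715 mm, on four 48×48 mm square legs, each inset 42 mm from the nearest pair of top edges, running from z = 0 to the bottom of the top. Four apron rails, 48 mm thick and 100 mm tall, run between adjacent legs with their top edges flush with the underside of the top and their outer faces flush with the legs' outer faces.

B is an open storage box with external size 203×484×72 mm and wall thickness 15 mm (the base is also 15 mm thick). The base covers the whole footprint; the four walls stand on the base, with the y-facing walls full-width and the x-facing walls fitting between their inner faces.

The open box is on top of the table.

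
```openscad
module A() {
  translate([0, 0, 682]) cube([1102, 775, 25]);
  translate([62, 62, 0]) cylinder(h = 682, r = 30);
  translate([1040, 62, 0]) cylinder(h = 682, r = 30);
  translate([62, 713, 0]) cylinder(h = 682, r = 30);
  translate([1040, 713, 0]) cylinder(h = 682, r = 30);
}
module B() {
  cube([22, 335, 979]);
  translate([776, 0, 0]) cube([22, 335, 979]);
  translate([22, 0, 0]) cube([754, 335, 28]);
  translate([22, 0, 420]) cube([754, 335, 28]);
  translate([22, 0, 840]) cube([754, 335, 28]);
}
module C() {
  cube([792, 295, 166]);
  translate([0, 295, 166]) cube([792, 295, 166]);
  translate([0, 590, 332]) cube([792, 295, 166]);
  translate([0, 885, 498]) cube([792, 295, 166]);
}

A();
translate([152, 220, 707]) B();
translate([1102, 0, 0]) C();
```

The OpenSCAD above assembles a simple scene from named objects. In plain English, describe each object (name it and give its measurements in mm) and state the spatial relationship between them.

A is a table: top 1102 mm (x) × 775 mm (y), 25 mm thick, upper face at z = 707 mm, on four round legs of 60 mm diameter, each leg's bounding box inset 32 mm from the nearest pair of top edges, running from z = 0 to the bottom of the top.

B is an open bookshelf. Two side panels, each 22 mm thick, 335 mm deep and 979 mm tall, stand 798 mm apart (outside-to-outside). Between them sit 3 shelves, each 28 mm thick and 335 mm deep, spanning the full gap between the sides. The bottom shelf rests on the floor (its underside at z = 0) and the clear gap between one shelf's top and the next shelf's underside is 392 mm.

C is a run of 4 identical solid stair steps. Each tread is 792×295 mm and each step block is 166 mm high. Step 1 rests on the floor; step k is offset from step 1 by (k−1)×295 mm in y and (k−1)×166 mm in z.

The bookshelf is on top of the table, centred. The staircase is against the table's +x side, with their −y faces flush.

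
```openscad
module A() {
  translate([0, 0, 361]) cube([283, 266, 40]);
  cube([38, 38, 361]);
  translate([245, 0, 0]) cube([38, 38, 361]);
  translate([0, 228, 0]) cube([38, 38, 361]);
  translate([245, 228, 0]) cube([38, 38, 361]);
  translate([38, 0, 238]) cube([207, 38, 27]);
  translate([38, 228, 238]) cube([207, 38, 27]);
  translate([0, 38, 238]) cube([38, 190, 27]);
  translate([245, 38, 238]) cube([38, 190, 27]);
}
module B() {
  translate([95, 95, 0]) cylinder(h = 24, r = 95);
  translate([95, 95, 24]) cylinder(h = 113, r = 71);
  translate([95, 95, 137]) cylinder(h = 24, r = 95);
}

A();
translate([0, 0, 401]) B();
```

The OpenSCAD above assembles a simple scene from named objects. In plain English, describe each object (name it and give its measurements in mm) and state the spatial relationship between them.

A is a four-legged stool. The seat is 283×266 mm, 40 mm thick, top at z = 401 mm. It stands on four square legs, each 38×38 mm in cross-section, from z = 0 to the seat underside, each flush with a corner of the seat. Four stretchers, 38 mm wide and 27 mm tall, connect adjacent legs with their undersides at z = 238 mm, each running between the inner faces of the legs it joins and aligned with the legs' outer faces on the other axis.

B is a spool: two coaxial disc flanges of radius 95 mm and thickness 24 mm, joined by a core cylinder of radius 71 mm and height 113 mm. The lower flange rests on z = 0 and the three cylinders share a vertical axis.

The spool is on top of the stool.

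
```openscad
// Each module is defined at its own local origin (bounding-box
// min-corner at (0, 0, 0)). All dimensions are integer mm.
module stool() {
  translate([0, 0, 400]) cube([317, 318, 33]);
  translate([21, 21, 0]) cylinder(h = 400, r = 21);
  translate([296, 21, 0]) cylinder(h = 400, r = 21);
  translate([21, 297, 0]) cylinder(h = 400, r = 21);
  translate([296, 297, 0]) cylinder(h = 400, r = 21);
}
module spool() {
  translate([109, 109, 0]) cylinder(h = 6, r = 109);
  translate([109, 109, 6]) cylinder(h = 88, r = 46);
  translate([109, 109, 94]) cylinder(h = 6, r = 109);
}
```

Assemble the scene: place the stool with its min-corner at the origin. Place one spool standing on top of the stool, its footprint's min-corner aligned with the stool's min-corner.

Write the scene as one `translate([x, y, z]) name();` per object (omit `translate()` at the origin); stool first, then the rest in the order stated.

stool();
translate([0, 0, 433]) spool();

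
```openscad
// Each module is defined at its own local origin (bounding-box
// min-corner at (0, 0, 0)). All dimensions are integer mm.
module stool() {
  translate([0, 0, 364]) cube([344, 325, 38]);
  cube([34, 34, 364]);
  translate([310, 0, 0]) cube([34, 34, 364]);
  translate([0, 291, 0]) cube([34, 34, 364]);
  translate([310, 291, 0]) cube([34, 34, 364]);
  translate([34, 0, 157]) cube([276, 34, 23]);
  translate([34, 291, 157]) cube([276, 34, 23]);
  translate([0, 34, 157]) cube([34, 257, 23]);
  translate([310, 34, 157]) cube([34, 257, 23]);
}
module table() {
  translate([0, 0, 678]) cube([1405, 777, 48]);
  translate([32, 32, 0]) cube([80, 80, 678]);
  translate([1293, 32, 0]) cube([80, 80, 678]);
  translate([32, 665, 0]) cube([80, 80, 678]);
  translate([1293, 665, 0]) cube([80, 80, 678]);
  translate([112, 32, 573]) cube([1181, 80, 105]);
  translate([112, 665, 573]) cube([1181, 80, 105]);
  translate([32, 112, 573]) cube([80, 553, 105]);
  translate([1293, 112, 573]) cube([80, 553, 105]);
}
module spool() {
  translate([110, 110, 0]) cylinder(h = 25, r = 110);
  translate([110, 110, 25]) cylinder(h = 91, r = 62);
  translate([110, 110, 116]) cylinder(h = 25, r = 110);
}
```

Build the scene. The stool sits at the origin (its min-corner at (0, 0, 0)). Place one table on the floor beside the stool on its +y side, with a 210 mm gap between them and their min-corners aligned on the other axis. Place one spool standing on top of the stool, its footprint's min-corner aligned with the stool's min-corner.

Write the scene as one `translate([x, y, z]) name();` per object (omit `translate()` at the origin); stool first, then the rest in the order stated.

stool();
translate([0, 535, 0]) table();
translate([0, 0, 402]) spool();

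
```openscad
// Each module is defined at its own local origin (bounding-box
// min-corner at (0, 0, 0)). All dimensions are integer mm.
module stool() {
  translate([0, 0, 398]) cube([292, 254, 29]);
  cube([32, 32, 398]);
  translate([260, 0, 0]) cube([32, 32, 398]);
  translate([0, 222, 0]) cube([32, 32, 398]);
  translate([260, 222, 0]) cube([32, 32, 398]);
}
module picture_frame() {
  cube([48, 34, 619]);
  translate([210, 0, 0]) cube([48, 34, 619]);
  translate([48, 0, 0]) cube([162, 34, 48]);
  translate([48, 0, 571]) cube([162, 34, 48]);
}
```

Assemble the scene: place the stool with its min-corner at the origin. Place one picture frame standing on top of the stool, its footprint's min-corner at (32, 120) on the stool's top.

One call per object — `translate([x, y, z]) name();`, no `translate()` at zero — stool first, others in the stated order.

stool();
translate([32, 120, 427]) picture_frame();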